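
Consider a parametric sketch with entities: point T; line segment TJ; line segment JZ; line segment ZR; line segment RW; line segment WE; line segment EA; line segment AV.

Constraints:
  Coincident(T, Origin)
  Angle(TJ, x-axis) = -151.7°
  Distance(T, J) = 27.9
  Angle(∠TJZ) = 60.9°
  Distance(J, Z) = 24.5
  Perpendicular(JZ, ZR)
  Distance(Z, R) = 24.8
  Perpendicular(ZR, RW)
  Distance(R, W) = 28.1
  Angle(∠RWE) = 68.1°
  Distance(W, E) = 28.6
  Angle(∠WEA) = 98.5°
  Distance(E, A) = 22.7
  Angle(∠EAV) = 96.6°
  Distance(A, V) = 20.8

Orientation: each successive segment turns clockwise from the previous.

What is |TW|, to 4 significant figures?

17.17

T is at the origin; TJ runs at -151.7° with length 27.9, so J = (-24.57, -13.23). ∠TJZ = 60.9° gives JZ at 89.20° from the x-axis; with |JZ| = 24.5, Z = (-24.22, 11.27). JZ ⟂ ZR, so ZR runs at -0.8000°; with |ZR| = 24.8, R = (0.5743, 10.92). ZR ⟂ RW, so RW runs at -90.80°; with |RW| = 28.1, W = (0.1820, -17.17). Then |TW| = |W − T| = 17.17.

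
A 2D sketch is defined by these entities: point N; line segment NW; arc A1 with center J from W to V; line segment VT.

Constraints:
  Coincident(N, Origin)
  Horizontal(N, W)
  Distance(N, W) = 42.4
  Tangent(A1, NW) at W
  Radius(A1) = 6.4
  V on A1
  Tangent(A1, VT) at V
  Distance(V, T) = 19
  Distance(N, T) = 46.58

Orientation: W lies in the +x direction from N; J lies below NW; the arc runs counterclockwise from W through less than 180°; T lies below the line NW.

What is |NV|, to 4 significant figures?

36.78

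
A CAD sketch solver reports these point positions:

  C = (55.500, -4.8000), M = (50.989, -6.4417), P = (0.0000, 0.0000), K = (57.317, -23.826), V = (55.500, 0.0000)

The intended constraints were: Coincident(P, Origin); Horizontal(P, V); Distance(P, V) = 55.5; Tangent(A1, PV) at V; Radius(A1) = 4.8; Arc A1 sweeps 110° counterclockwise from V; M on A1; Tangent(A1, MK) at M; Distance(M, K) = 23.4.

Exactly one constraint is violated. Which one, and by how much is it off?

Distance(M, K) = 23.4 — off by 4.90.

P = (0.00, 0.00) ✓; P.y = 0.00, V.y = 0.00 ✓; |PV| = 55.50 ✓; ∠(CV, VP) = 90.00° ✓; |CV| = 4.800 ✓; bearing(C→M) − bearing(C→V) = 110.0° ✓; |CM| = 4.800 ✓; ∠(CM, MK) = 90.00° ✓; |MK| = 18.50 ✗.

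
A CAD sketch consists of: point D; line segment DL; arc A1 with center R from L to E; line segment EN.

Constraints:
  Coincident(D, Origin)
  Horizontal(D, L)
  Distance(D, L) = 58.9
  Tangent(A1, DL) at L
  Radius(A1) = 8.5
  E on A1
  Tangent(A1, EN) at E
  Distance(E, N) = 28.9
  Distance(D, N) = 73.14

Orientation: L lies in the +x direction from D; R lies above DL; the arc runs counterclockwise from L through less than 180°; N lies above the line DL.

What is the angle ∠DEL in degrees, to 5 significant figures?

41.585°

D is at the origin; D and L share the same y with |DL| = 58.9 and L on the +x side, so L = (58.900, 0.0000). Since A1 is tangent to DL there, RL ⟂ DL, so R = L + (0, 8.5) = (58.900, 8.5000). Since RE ⟂ EN (tangency), |RN| = √(8.5² + 28.9²) = 30.124 regardless of where E sits on A1. So N lies on both circle(D, 73.14) and circle(R, 30.124); the above-DL intersection is N = (62.224, 38.440). E is the foot of the tangent from N: E = (67.269, 9.9840).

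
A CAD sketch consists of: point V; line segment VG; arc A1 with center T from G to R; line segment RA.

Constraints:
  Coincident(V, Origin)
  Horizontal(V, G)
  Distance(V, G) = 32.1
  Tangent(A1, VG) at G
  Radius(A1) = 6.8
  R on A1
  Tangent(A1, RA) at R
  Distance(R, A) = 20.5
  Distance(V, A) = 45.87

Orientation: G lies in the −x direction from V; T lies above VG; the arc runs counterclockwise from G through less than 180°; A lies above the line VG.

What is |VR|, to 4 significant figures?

28.10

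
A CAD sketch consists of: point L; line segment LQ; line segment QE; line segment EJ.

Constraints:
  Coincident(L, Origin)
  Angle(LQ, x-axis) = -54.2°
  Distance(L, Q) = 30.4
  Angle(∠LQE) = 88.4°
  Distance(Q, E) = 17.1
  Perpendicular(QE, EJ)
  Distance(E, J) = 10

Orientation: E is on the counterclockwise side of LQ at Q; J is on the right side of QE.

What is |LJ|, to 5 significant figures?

43.535

∠LQE = 88.4°, so QE runs at -54.2° + (180° − 88.4°) = 37.400° from the x-axis; with |QE| = 17.1, E = Q + 17.1·(cos 37.400°, sin 37.400°) = (31.367, -14.270). The perpendicularity gives EJ at right angles to QE; with |EJ| = 10.0 on the right of QE, J = E + 10.0·(0.60738, -0.79441) = (37.441, -22.214). Then |LJ| = |J − L| = 43.535.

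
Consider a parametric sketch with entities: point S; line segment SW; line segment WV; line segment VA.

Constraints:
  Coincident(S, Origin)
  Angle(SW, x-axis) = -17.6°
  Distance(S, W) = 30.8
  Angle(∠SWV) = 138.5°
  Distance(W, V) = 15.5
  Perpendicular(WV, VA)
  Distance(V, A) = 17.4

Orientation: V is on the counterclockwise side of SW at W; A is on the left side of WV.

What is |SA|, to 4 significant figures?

38.69

S is at the origin; SW runs at -17.6° with length 30.8, so W = 30.8·(cos -17.6°, sin -17.6°) = (29.36, -9.313). ∠SWV = 138.5°, so WV runs at -17.6° + (180° − 138.5°) = 23.90° from the x-axis; with |WV| = 15.5, V = W + 15.5·(cos 23.90°, sin 23.90°) = (43.53, -3.033). WV ⟂ VA; with |VA| = 17.4 on the left of WV, A = V + 17.4·(-0.4051, 0.9143) = (36.48, 12.87). Then |SA| = |A − S| = 38.69.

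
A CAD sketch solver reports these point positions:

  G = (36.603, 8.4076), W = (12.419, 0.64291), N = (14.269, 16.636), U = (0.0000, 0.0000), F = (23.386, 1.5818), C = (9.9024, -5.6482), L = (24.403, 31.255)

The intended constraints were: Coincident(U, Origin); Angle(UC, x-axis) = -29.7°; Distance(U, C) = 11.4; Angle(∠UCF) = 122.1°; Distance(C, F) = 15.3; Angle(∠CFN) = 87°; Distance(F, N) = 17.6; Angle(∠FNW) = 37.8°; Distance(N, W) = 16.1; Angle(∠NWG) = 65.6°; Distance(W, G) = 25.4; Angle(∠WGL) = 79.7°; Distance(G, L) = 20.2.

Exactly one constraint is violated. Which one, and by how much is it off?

Distance(G, L) = 20.2 — off by 5.70.

U = (0.00, 0.00) ✓; UC at -29.70° ✓; |UC| = 11.40 ✓; ∠UCF = 122.1° ✓; |CF| = 15.30 ✓; ∠CFN = 87.00° ✓; |FN| = 17.60 ✓; ∠FNW = 37.80° ✓; |NW| = 16.10 ✓; ∠NWG = 65.60° ✓; |WG| = 25.40 ✓; ∠WGL = 79.70° ✓; |GL| = 25.90 ✗.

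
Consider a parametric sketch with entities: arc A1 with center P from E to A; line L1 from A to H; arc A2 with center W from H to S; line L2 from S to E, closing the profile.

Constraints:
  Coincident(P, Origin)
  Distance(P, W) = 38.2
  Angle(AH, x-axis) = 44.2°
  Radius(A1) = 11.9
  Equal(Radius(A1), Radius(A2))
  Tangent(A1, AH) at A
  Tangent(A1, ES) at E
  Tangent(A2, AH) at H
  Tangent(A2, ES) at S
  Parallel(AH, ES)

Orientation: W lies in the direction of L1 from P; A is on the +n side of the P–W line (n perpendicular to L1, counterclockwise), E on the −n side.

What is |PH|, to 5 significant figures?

40.011

Tangency of A1 to both parallel lines with radius 11.9 puts A and E at P ± 11.9·n: A = (-8.2963, 8.5312), E = (8.2963, -8.5312). Equal radii place H and S the same way about W: H = W + 11.9·n = (19.090, 35.163), S = W − 11.9·n = (35.682, 18.100). Then |PH| = |H − P| = 40.011.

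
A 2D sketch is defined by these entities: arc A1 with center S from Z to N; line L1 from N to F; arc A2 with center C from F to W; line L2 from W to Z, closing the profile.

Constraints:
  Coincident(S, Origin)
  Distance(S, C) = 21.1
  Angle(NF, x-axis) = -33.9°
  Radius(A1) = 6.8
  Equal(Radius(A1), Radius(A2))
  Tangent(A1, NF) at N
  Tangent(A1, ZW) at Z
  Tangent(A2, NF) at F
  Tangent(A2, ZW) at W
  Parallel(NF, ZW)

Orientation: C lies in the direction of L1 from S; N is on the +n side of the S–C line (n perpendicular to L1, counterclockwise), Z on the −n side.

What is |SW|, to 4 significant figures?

22.17

The slot axis is L1's direction at -33.9°, so u = (cos -33.9°, sin -33.9°) = (0.8300, -0.5577) and n = (−sin -33.9°, cos -33.9°) = (0.5577, 0.8300). S is at the origin and C lies 21.1 along u from S, so C = 21.1·u = (17.51, -11.77). Tangency of A1 to both parallel lines with radius 6.8 puts N and Z at S ± 6.8·n: N = (3.793, 5.644), Z = (-3.793, -5.644). Equal radii place F and W the same way about C: F = C + 6.8·n = (21.31, -6.124), W = C − 6.8·n = (13.72, -17.41). Then |SW| = |W − S| = 22.17.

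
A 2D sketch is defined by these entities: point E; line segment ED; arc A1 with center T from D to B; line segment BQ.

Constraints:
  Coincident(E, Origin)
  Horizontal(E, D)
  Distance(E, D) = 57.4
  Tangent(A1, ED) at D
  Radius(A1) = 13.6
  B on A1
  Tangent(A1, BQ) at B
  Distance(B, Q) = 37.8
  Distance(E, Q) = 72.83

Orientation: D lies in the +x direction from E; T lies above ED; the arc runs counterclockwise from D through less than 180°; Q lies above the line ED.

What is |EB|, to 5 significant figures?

72.091

Checks: |TB| = 13.60 ✓; ∠(TB, BQ) = 90.00° ✓; |BQ| = 37.80 ✓; |EQ| = 72.83 ✓.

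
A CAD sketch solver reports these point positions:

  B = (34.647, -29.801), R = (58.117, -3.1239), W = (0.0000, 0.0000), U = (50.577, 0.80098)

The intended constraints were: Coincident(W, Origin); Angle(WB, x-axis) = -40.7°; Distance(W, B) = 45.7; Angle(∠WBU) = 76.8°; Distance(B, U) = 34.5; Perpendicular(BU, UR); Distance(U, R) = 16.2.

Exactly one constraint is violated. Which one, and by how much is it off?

Distance(U, R) = 16.2 — off by 7.70.

W = (0.00, 0.00) ✓; WB at -40.70° ✓; |WB| = 45.70 ✓; ∠WBU = 76.80° ✓; |BU| = 34.50 ✓; ∠(BU, UR) = 90.00° ✓; |UR| = 8.500 ✗.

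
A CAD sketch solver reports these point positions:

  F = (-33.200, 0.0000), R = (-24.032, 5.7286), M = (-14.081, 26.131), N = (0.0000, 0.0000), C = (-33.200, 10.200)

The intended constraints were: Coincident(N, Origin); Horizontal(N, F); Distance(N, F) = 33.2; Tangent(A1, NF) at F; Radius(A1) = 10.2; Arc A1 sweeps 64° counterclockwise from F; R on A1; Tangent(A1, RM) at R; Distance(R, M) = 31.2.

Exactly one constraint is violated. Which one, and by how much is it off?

Distance(R, M) = 31.2 — off by 8.50.

N = (0.00, 0.00) ✓; N.y = 0.00, F.y = 0.00 ✓; |NF| = 33.20 ✓; ∠(CF, FN) = 90.00° ✓; |CF| = 10.20 ✓; bearing(C→R) − bearing(C→F) = 64.00° ✓; |CR| = 10.20 ✓; ∠(CR, RM) = 90.00° ✓; |RM| = 22.70 ✗.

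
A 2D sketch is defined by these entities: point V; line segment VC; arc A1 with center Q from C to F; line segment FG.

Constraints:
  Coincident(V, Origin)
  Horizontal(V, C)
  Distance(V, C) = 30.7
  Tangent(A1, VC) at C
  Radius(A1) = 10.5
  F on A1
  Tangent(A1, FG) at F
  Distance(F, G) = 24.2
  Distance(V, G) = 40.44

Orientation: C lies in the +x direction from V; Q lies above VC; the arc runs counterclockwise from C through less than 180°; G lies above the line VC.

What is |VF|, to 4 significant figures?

42.06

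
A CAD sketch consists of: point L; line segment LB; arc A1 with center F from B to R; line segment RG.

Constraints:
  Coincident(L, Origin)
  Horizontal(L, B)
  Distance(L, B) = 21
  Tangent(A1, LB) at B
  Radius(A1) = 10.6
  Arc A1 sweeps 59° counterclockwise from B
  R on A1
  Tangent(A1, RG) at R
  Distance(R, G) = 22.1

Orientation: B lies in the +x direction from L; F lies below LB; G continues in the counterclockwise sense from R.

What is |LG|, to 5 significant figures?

24.090

On A1, B sits at bearing 90° from F; a 59° counterclockwise sweep puts R at bearing 149°, so R = F + 10.6·(cos 149°, sin 149°) = (11.914, -5.1406). The tangent condition forces FR to be normal to RG, so RG runs along (−sin 149°, cos 149°); with |RG| = 22.1, G = (0.53169, -24.084). Then |LG| = |G − L| = 24.090.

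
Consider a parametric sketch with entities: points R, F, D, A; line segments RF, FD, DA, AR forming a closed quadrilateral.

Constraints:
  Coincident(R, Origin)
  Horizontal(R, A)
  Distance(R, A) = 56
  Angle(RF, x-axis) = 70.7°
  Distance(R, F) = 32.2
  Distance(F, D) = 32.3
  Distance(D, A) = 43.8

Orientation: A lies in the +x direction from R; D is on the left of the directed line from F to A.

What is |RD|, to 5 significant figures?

58.173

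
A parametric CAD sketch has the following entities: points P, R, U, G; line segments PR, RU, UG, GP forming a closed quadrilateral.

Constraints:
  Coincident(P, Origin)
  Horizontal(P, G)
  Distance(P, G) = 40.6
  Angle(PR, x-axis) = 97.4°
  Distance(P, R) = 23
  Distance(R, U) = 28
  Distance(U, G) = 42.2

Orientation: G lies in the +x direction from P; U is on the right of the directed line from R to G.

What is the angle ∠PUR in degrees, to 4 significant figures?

17.47°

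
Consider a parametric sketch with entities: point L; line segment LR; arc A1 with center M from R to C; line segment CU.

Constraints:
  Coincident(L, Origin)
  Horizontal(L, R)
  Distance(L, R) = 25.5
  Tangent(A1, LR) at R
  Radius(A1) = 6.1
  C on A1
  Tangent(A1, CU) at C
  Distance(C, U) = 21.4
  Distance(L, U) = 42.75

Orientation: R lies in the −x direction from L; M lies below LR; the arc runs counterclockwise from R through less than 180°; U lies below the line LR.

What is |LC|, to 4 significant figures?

32.09

Checks: L = (0.00, 0.00) ✓; |MC| = 6.100 ✓; ∠(MC, CU) = 90.00° ✓; |CU| = 21.40 ✓; |LU| = 42.75 ✓.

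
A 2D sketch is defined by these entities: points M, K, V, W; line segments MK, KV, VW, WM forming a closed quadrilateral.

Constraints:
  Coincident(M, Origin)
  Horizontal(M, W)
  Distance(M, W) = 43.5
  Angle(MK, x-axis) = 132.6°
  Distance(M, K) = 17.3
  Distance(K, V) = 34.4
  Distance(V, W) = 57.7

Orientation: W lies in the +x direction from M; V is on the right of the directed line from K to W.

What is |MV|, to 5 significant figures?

23.821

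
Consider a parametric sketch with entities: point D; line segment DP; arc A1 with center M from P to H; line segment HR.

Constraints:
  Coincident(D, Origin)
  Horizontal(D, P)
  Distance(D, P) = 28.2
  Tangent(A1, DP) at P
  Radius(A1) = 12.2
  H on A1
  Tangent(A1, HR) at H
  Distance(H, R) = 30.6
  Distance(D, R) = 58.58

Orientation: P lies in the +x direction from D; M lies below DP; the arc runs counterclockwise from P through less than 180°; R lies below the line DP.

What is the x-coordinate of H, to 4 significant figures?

19.16

Checks: D.y = 0.00, P.y = 0.00 ✓; |MP| = 12.20 ✓; |MH| = 12.20 ✓; ∠(MH, HR) = 90.00° ✓; |HR| = 30.60 ✓; |DR| = 58.58 ✓.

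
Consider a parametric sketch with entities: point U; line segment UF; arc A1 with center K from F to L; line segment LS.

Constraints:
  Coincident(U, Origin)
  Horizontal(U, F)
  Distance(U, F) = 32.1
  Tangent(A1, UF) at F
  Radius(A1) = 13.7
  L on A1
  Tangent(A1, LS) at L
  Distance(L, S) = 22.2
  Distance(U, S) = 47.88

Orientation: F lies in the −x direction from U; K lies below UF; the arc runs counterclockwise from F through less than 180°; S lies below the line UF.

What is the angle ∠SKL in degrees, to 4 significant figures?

58.32°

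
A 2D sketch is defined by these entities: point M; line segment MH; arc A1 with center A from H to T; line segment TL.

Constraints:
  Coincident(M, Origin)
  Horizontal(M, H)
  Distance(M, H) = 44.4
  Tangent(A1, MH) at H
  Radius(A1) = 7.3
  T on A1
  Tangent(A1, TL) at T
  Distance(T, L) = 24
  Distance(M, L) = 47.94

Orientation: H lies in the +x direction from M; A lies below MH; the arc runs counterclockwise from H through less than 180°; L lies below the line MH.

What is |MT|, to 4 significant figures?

37.78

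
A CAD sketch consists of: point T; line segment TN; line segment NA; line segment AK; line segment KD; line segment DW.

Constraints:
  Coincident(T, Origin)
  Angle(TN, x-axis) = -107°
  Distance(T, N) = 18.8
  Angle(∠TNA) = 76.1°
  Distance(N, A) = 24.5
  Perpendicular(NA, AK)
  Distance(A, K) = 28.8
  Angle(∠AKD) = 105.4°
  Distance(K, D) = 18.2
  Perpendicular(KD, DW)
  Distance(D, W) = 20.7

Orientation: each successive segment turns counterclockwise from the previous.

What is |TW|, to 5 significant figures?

5.5024

T is at the origin; TN runs at -107.0° with length 18.8, so N = (-5.4966, -17.979). ∠TNA = 76.1° gives NA at -3.1000° from the x-axis; with |NA| = 24.5, A = (18.968, -19.303). The perpendicularity gives AK at right angles to NA, so AK runs at 86.900°; with |AK| = 28.8, K = (20.525, 9.4544). ∠AKD = 105.4° gives KD at 161.50° from the x-axis; with |KD| = 18.2, D = (3.2655, 15.229). The perpendicularity gives DW at right angles to KD, so DW runs at -108.50°; with |DW| = 20.7, W = (-3.3027, -4.4010). Then |TW| = |W − T| = 5.5024.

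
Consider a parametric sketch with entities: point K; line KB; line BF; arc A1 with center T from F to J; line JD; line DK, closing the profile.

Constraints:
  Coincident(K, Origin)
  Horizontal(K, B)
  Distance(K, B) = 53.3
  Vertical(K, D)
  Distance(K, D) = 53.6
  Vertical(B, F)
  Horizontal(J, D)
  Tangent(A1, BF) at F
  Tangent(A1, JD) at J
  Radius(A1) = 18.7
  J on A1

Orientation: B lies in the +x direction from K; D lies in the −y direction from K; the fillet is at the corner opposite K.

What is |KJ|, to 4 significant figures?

63.80

The virtual corner opposite K is at (53.30, -53.60). A1 meets BF tangentially, so TF is at right angles to BF and tangency of A1 to JD means the radius TJ is perpendicular to JD, with radius 18.7, so the center T sits 18.7 in from both sides at T = (34.60, -34.90). That places the tangent points at F = (53.30, -34.90) on BF and J = (34.60, -53.60) on JD. Then |KJ| = |J − K| = 63.80.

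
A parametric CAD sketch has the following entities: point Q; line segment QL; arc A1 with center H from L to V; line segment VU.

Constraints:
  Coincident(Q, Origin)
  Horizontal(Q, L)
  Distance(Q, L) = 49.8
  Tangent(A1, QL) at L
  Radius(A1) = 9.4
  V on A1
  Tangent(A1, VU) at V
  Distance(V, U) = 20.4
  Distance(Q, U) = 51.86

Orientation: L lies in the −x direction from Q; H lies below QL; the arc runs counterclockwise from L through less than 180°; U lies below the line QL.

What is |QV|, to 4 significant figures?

58.67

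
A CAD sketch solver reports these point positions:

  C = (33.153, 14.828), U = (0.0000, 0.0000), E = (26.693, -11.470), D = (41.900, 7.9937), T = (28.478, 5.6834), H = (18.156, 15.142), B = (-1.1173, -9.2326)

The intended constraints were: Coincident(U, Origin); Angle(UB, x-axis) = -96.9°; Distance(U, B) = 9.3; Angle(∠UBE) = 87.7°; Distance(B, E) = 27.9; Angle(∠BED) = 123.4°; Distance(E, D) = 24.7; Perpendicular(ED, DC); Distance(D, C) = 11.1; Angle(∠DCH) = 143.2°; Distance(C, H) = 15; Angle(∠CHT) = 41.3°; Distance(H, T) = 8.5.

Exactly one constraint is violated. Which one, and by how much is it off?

Distance(H, T) = 8.5 — off by 5.50.

U = (0.00, 0.00) ✓; UB at -96.90° ✓; |UB| = 9.300 ✓; ∠UBE = 87.70° ✓; |BE| = 27.90 ✓; ∠BED = 123.4° ✓; |ED| = 24.70 ✓; ∠(ED, DC) = 90.00° ✓; |DC| = 11.10 ✓; ∠DCH = 143.2° ✓; |CH| = 15.00 ✓; ∠CHT = 41.30° ✓; |HT| = 14.00 ✗.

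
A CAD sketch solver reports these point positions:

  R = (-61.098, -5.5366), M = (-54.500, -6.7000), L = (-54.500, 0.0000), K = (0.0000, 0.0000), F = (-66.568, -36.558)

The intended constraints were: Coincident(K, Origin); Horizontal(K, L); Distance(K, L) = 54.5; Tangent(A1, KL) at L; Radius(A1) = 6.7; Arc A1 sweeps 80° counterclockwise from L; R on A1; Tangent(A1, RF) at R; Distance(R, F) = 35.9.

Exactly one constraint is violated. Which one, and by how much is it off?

Distance(R, F) = 35.9 — off by 4.40.

K = (0.00, 0.00) ✓; K.y = 0.00, L.y = 0.00 ✓; |KL| = 54.50 ✓; ∠(ML, LK) = 90.00° ✓; |ML| = 6.700 ✓; bearing(M→R) − bearing(M→L) = 80.00° ✓; |MR| = 6.700 ✓; ∠(MR, RF) = 90.00° ✓; |RF| = 31.50 ✗.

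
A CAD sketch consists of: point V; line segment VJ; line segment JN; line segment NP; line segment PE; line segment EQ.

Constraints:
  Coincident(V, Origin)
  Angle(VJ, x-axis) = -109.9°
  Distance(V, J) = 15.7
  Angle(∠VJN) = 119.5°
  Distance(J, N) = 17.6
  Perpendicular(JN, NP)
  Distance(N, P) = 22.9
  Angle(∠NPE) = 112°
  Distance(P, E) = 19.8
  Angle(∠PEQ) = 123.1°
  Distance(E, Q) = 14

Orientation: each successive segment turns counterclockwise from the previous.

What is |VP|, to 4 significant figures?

26.96

V is at the origin; VJ runs at -109.9° with length 15.7, so J = (-5.344, -14.76). ∠VJN = 119.5° gives JN at -49.40° from the x-axis; with |JN| = 17.6, N = (6.110, -28.13). JN ⟂ NP, so NP runs at 40.60°; with |NP| = 22.9, P = (23.50, -13.22). Then |VP| = |P − V| = 26.96.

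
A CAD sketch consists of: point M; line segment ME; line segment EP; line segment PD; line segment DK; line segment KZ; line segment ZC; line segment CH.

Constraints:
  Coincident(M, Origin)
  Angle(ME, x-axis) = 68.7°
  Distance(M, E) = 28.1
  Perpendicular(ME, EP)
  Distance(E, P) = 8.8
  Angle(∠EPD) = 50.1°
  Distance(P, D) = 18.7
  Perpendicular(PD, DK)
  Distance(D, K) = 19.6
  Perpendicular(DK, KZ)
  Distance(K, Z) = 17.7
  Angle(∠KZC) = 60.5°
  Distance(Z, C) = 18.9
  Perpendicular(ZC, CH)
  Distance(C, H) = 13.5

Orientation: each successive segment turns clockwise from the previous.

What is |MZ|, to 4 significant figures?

40.49

PD is perpendicular to DK, so DK runs at 118.8°; with |DK| = 19.6, K = (-7.423, 31.15). DK is perpendicular to KZ, so KZ runs at 28.80°; with |KZ| = 17.7, Z = (8.088, 39.68). Then |MZ| = |Z − M| = 40.49.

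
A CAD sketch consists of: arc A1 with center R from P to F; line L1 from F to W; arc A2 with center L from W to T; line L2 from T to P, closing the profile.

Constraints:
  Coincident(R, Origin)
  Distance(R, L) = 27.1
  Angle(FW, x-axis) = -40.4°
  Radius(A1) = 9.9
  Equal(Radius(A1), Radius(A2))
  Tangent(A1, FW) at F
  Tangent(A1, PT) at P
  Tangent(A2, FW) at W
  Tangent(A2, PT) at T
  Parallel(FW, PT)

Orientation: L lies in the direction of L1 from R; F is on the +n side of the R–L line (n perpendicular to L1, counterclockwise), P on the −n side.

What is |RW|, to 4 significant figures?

28.85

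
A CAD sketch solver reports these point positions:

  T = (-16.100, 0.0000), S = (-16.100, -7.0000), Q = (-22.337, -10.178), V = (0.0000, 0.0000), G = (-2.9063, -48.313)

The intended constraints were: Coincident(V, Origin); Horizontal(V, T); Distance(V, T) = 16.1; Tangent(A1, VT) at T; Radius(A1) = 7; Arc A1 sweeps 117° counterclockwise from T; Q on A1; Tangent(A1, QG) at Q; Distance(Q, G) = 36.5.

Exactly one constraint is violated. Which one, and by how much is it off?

Distance(Q, G) = 36.5 — off by 6.30.

V = (0.00, 0.00) ✓; V.y = 0.00, T.y = 0.00 ✓; |VT| = 16.10 ✓; ∠(ST, TV) = 90.00° ✓; |ST| = 7.000 ✓; bearing(S→Q) − bearing(S→T) = 117.0° ✓; |SQ| = 7.000 ✓; ∠(SQ, QG) = 90.00° ✓; |QG| = 42.80 ✗.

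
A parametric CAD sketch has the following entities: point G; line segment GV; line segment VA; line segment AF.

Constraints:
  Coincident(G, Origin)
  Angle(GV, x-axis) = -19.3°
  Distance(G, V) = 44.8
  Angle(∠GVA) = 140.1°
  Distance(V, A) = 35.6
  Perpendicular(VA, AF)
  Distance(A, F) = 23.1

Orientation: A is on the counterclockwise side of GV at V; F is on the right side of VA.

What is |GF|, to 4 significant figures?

87.08

G is at the origin; GV runs at -19.3° with length 44.8, so V = 44.8·(cos -19.3°, sin -19.3°) = (42.28, -14.81). ∠GVA = 140.1°, so VA runs at -19.3° + (180° − 140.1°) = 20.60° from the x-axis; with |VA| = 35.6, A = V + 35.6·(cos 20.60°, sin 20.60°) = (75.61, -2.281). VA is perpendicular to AF; with |AF| = 23.1 on the right of VA, F = A + 23.1·(0.3518, -0.9361) = (83.73, -23.90). Then |GF| = |F − G| = 87.08.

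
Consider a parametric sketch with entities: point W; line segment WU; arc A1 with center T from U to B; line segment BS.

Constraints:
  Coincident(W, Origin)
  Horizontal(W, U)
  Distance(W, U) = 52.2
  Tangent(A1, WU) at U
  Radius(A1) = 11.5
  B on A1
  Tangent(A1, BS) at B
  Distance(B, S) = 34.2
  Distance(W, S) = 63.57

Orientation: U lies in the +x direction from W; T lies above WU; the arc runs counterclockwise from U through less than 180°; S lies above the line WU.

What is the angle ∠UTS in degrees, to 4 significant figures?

165.8°

W is at the origin; WU is horizontal with |WU| = 52.2 and U on the +x side, so U = (52.20, 0.000). A1 meets WU tangentially, so TU is at right angles to WU, so T = U + (0, 11.5) = (52.20, 11.50). Since TB ⟂ BS (tangency), |TS| = √(11.5² + 34.2²) = 36.08 regardless of where B sits on A1. So S lies on both circle(W, 63.57) and circle(T, 36.08); the above-WU intersection is S = (43.36, 46.48). B is the foot of the tangent from S: B = (61.87, 17.72).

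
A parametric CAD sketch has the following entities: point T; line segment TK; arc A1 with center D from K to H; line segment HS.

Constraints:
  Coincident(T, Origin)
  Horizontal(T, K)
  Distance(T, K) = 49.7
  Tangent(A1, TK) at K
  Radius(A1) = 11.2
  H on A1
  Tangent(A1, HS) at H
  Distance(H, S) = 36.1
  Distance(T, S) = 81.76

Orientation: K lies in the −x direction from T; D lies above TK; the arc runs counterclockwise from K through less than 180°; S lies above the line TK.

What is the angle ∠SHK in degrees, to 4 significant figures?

110.9°

Checks: T.y = 0.00, K.y = 0.00 ✓; |DH| = 11.20 ✓; ∠(DH, HS) = 90.00° ✓; |HS| = 36.10 ✓; |TS| = 81.76 ✓.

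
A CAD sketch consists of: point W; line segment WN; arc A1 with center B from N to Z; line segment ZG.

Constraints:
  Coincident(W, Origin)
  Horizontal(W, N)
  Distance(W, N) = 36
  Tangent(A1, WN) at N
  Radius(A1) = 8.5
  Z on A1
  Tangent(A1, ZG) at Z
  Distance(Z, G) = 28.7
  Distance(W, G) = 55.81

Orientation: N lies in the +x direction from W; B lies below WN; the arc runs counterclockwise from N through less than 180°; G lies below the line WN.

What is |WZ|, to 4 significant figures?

30.86

Checks: |BZ| = 8.500 ✓; ∠(BZ, ZG) = 90.00° ✓; |ZG| = 28.70 ✓; |WG| = 55.81 ✓.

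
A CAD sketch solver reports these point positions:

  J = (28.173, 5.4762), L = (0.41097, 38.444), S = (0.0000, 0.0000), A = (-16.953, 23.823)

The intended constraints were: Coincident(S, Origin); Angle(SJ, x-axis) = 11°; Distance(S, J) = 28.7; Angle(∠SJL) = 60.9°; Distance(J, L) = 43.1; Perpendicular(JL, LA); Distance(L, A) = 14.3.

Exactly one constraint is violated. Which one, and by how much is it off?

Distance(L, A) = 14.3 — off by 8.40.

S = (0.00, 0.00) ✓; SJ at 11.00° ✓; |SJ| = 28.70 ✓; ∠SJL = 60.90° ✓; |JL| = 43.10 ✓; ∠(JL, LA) = 90.00° ✓; |LA| = 22.70 ✗.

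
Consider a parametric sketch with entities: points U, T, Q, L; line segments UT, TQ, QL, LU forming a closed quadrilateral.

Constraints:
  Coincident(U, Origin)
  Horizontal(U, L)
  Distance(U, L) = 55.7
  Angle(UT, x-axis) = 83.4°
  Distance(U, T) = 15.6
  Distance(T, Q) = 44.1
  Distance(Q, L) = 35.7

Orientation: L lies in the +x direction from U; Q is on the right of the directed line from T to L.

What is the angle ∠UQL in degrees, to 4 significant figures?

106.2°

Checks: |TQ| = 44.10 ✓; |QL| = 35.70 ✓.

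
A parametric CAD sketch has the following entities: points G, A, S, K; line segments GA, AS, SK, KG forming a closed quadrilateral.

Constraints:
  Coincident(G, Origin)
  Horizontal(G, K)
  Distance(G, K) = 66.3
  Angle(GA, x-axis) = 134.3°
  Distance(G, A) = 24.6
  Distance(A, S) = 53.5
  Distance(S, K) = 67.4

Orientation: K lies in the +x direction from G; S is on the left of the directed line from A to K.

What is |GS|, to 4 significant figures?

57.29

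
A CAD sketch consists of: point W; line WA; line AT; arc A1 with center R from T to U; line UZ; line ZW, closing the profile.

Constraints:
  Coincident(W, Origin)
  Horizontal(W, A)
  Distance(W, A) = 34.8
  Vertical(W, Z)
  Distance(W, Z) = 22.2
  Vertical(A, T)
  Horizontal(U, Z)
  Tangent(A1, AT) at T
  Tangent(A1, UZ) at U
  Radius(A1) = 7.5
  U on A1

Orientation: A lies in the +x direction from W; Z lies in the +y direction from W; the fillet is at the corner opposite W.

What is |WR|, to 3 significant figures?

31.0

WZ is vertical with |WZ| = 22.2 and Z on the +y side, so Z = (0.00, 22.2). The virtual corner opposite W is at (34.8, 22.2). Since A1 is tangent to AT there, RT ⟂ AT and tangency of A1 to UZ means the radius RU is perpendicular to UZ, with radius 7.5, so the center R sits 7.5 in from both sides at R = (27.3, 14.7). Then |WR| = |R − W| = 31.0.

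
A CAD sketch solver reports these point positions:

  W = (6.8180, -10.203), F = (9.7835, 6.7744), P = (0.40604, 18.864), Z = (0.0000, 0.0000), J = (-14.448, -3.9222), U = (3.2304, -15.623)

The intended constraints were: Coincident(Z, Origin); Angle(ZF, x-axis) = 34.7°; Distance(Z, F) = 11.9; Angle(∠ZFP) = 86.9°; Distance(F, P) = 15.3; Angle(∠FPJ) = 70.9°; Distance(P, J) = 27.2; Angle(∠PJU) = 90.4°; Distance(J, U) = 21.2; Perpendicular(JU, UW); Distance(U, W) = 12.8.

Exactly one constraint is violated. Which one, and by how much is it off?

Distance(U, W) = 12.8 — off by 6.30.

Z = (0.00, 0.00) ✓; ZF at 34.70° ✓; |ZF| = 11.90 ✓; ∠ZFP = 86.90° ✓; |FP| = 15.30 ✓; ∠FPJ = 70.90° ✓; |PJ| = 27.20 ✓; ∠PJU = 90.40° ✓; |JU| = 21.20 ✓; ∠(JU, UW) = 90.00° ✓; |UW| = 6.500 ✗.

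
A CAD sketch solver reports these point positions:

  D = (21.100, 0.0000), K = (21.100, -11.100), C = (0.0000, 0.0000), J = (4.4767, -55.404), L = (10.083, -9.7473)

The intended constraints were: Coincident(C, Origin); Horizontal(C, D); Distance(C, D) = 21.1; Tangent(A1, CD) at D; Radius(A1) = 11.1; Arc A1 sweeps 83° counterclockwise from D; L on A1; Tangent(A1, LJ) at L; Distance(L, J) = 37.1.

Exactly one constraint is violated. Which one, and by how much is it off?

Distance(L, J) = 37.1 — off by 8.90.

C = (0.00, 0.00) ✓; C.y = 0.00, D.y = 0.00 ✓; |CD| = 21.10 ✓; ∠(KD, DC) = 90.00° ✓; |KD| = 11.10 ✓; bearing(K→L) − bearing(K→D) = 83.00° ✓; |KL| = 11.10 ✓; ∠(KL, LJ) = 90.00° ✓; |LJ| = 46.00 ✗.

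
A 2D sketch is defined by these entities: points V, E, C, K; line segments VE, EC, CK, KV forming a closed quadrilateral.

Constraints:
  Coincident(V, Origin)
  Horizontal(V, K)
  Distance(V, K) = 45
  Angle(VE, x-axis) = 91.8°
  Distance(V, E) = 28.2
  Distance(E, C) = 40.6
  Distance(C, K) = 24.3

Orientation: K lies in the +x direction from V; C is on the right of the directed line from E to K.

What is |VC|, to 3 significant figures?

22.2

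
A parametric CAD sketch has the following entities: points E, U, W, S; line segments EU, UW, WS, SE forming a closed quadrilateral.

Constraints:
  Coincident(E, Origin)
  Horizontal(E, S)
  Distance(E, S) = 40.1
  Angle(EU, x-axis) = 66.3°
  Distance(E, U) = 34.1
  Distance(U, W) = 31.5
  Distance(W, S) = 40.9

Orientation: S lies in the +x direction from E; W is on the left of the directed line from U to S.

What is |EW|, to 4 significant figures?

59.77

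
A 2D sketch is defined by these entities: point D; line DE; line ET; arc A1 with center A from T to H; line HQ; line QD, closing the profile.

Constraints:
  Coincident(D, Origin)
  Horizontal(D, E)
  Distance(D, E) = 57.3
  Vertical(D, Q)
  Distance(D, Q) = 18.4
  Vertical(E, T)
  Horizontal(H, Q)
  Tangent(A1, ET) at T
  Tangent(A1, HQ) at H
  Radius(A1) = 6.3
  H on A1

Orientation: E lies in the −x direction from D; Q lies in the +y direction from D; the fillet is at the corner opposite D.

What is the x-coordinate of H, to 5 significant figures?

-51.000

The virtual corner opposite D is at (-57.300, 18.400). Since A1 is tangent to ET there, AT ⟂ ET and tangency of A1 to HQ means the radius AH is perpendicular to HQ, with radius 6.3, so the center A sits 6.3 in from both sides at A = (-51.000, 12.100). That places the tangent points at T = (-57.300, 12.100) on ET and H = (-51.000, 18.400) on HQ. So H.x = -51.000.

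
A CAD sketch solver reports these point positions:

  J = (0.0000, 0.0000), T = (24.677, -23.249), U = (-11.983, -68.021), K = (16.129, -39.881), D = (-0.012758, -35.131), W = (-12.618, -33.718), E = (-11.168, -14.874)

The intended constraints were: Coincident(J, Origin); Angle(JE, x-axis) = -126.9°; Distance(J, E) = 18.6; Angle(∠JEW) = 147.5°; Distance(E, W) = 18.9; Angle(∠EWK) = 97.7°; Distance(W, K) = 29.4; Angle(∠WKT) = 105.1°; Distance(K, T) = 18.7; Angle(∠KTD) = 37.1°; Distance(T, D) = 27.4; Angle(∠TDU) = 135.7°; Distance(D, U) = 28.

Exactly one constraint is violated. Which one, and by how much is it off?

Distance(D, U) = 28 — off by 7.00.

J = (0.00, 0.00) ✓; JE at -126.9° ✓; |JE| = 18.60 ✓; ∠JEW = 147.5° ✓; |EW| = 18.90 ✓; ∠EWK = 97.70° ✓; |WK| = 29.40 ✓; ∠WKT = 105.1° ✓; |KT| = 18.70 ✓; ∠KTD = 37.10° ✓; |TD| = 27.40 ✓; ∠TDU = 135.7° ✓; |DU| = 35.00 ✗.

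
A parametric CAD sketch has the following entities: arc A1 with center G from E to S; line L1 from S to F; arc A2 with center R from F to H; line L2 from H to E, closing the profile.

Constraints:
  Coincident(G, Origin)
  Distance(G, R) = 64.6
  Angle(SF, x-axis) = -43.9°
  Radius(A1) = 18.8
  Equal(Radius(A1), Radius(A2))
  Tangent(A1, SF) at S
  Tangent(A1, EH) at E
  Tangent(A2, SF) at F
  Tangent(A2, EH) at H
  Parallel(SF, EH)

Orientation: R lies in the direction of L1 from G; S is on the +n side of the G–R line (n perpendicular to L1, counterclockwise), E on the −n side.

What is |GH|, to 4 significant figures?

67.28

The slot axis is L1's direction at -43.9°, so u = (cos -43.9°, sin -43.9°) = (0.7206, -0.6934) and n = (−sin -43.9°, cos -43.9°) = (0.6934, 0.7206). G is at the origin and R lies 64.6 along u from G, so R = 64.6·u = (46.55, -44.79). Tangency of A1 to both parallel lines with radius 18.8 puts S and E at G ± 18.8·n: S = (13.04, 13.55), E = (-13.04, -13.55). Equal radii place F and H the same way about R: F = R + 18.8·n = (59.58, -31.25), H = R − 18.8·n = (33.51, -58.34). Then |GH| = |H − G| = 67.28.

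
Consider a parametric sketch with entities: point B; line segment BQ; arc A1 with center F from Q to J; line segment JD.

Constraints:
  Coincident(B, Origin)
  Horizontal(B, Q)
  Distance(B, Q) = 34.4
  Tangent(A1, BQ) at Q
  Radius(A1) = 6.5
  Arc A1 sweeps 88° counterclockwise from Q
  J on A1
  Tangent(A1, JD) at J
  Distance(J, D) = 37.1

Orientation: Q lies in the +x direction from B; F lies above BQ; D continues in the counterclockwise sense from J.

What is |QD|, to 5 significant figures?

44.045

B is at the origin; B and Q share the same y with |BQ| = 34.4 and Q on the +x side, so Q = (34.400, 0.0000). A1 meets BQ tangentially, so FQ is at right angles to BQ, so F = Q + (0, 6.5) = (34.400, 6.5000). On A1, Q sits at bearing -90° from F; an 88° counterclockwise sweep puts J at bearing -2°, so J = F + 6.5·(cos -2°, sin -2°) = (40.896, 6.2732). The tangent condition forces FJ to be normal to JD, so JD runs along (−sin -2°, cos -2°); with |JD| = 37.1, D = (42.191, 43.351). Then |QD| = |D − Q| = 44.045.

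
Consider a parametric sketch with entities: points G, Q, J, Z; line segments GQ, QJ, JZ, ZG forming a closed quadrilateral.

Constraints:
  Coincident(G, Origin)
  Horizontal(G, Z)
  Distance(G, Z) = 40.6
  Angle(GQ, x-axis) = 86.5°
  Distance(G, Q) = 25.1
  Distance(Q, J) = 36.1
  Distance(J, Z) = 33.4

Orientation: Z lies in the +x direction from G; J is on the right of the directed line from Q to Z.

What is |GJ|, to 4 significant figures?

13.57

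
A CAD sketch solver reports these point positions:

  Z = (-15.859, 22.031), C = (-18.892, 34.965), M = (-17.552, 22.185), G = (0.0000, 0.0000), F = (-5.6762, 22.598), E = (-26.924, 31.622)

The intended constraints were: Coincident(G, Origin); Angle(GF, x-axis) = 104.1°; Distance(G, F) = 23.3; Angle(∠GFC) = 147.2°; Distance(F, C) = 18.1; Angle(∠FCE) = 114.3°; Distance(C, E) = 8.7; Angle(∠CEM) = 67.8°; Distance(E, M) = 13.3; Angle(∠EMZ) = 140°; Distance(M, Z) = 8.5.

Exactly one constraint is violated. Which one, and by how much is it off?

Distance(M, Z) = 8.5 — off by 6.80.

G = (0.00, 0.00) ✓; GF at 104.1° ✓; |GF| = 23.30 ✓; ∠GFC = 147.2° ✓; |FC| = 18.10 ✓; ∠FCE = 114.3° ✓; |CE| = 8.700 ✓; ∠CEM = 67.80° ✓; |EM| = 13.30 ✓; ∠EMZ = 140.0° ✓; |MZ| = 1.700 ✗.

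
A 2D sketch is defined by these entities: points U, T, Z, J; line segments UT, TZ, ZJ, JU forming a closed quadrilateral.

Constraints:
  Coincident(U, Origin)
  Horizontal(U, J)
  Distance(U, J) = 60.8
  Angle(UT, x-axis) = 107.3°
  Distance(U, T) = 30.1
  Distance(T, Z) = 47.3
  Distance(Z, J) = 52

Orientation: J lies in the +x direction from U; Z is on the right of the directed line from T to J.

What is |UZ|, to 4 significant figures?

17.87

U is at the origin; UJ is horizontal with |UJ| = 60.8 and J in +x, so J = (60.8, 0). UT runs at 107.3° with |UT| = 30.1, so T = (-8.951, 28.74). Z is determined by |TZ| = 47.3 and |ZJ| = 52.0 together: it lies at the intersection of circle(T, 47.3) and circle(J, 52.0). With |TJ| = 75.44, the foot of the radical line on TJ is 34.63 from T and the perpendicular offset is √(47.3² − 34.63²) = 32.22. Taking the right-of-TJ solution: Z = (10.79, -14.25).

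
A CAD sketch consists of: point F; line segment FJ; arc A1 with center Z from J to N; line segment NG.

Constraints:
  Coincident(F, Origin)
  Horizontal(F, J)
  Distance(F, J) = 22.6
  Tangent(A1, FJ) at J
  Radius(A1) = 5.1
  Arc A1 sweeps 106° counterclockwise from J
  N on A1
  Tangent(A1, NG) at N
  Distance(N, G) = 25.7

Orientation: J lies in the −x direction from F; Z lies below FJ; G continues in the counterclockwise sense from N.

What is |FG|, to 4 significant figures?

37.30

F is at the origin; FJ is horizontal with |FJ| = 22.6 and J on the −x side, so J = (-22.60, 0.000). Since A1 is tangent to FJ there, ZJ ⟂ FJ, so Z = J + (0, -5.1) = (-22.60, -5.100). On A1, J sits at bearing 90° from Z; a 106° counterclockwise sweep puts N at bearing 196°, so N = Z + 5.1·(cos 196°, sin 196°) = (-27.50, -6.506). A1 meets NG tangentially, so ZN is at right angles to NG, so NG runs along (−sin 196°, cos 196°); with |NG| = 25.7, G = (-20.42, -31.21). Then |FG| = |G − F| = 37.30.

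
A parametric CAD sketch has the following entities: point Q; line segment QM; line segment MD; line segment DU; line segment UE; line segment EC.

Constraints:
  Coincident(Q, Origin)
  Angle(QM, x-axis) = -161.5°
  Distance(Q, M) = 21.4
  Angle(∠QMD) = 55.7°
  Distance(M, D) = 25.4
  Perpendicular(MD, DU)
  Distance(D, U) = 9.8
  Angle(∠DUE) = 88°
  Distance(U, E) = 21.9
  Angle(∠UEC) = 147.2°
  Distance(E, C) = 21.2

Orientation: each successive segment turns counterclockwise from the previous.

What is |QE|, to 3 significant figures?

12.2

Q is at the origin; QM runs at -161.5° with length 21.4, so M = (-20.3, -6.79). ∠QMD = 55.7° gives MD at -37.2° from the x-axis; with |MD| = 25.4, D = (-0.0623, -22.1). MD is perpendicular to DU, so DU runs at 52.8°; with |DU| = 9.8, U = (5.86, -14.3). ∠DUE = 88.0° gives UE at 145° from the x-axis; with |UE| = 21.9, E = (-12.0, -1.72). Then |QE| = |E − Q| = 12.2.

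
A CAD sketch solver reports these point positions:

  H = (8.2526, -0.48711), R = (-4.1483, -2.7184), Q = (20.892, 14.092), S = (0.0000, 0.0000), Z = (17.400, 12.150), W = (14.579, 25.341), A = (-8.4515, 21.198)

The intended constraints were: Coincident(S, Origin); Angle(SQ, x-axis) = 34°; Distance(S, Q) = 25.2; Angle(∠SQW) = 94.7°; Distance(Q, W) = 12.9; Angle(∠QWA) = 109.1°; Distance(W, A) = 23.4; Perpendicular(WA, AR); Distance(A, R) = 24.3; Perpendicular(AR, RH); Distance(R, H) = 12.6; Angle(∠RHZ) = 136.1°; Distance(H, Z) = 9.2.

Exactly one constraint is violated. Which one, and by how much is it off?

Distance(H, Z) = 9.2 — off by 6.40.

S = (0.00, 0.00) ✓; SQ at 34.00° ✓; |SQ| = 25.20 ✓; ∠SQW = 94.70° ✓; |QW| = 12.90 ✓; ∠QWA = 109.1° ✓; |WA| = 23.40 ✓; ∠(WA, AR) = 90.00° ✓; |AR| = 24.30 ✓; ∠(AR, RH) = 90.00° ✓; |RH| = 12.60 ✓; ∠RHZ = 136.1° ✓; |HZ| = 15.60 ✗.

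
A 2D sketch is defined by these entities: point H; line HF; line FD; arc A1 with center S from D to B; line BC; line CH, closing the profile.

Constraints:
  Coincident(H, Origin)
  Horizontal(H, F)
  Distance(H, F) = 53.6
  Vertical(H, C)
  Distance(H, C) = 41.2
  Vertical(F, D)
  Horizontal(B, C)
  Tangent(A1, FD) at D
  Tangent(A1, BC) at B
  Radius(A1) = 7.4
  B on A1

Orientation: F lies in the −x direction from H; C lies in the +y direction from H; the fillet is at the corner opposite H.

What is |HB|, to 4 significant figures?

61.90

The virtual corner opposite H is at (-53.60, 41.20). Tangency of A1 to FD means the radius SD is perpendicular to FD and since A1 is tangent to BC there, SB ⟂ BC, with radius 7.4, so the center S sits 7.4 in from both sides at S = (-46.20, 33.80). That places the tangent points at D = (-53.60, 33.80) on FD and B = (-46.20, 41.20) on BC. Then |HB| = |B − H| = 61.90.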